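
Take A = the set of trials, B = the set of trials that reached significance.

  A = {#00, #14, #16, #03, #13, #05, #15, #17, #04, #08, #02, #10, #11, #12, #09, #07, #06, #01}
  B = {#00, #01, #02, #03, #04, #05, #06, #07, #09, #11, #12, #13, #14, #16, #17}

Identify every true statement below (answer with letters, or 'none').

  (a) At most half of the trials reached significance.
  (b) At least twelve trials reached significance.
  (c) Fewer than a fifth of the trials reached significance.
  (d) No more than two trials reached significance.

(b)

|A| = 18, |A ∩ B| = 15, |A ∖ B| = 3.
(a) |A ∩ B| ≤ |A ∖ B|: fails.
(b) |A ∩ B| ≥ 12: holds.
(c) |A ∩ B| / |A| < 1/5: fails.
(d) |A ∩ B| ≤ 2: fails.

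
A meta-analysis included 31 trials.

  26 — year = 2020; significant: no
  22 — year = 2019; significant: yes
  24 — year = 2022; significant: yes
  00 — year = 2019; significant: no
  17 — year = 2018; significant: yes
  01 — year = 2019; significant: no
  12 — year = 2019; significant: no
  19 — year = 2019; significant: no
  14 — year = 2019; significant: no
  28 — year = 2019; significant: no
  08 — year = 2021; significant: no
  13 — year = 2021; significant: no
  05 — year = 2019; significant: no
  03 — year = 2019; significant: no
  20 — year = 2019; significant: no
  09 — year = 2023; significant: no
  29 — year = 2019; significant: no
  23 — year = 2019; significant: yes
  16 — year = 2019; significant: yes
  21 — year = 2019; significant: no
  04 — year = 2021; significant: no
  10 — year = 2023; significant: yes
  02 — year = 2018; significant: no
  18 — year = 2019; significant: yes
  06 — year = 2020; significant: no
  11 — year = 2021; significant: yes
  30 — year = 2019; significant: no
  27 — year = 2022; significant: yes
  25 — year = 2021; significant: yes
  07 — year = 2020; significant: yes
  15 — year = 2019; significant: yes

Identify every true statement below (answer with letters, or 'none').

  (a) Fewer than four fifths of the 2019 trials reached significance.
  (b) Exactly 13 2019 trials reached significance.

(a)

|A| = 17, |A ∩ B| = 5, |A ∖ B| = 12.
(a) |A ∩ B| / |A| < 4/5: holds.
(b) |A ∩ B| = 13: fails.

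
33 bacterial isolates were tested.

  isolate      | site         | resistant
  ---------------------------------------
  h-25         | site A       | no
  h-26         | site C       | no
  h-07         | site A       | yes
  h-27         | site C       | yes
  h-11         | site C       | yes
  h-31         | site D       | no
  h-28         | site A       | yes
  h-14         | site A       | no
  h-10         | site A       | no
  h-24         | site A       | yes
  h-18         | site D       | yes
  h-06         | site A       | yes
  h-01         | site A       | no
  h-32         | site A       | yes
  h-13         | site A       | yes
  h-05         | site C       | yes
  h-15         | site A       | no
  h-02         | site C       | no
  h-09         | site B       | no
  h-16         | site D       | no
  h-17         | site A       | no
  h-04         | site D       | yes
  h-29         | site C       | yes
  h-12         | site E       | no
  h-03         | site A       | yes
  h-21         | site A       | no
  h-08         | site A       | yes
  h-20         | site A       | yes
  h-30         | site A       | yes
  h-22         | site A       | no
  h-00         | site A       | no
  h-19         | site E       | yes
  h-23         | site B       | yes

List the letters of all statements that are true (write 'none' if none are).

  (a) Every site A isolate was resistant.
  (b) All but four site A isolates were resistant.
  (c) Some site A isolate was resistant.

|A| = 19, |A ∩ B| = 10, |A ∖ B| = 9.
(a) A ⊆ B, i.e. every element of A is in B (|A ∖ B| = 0): fails.
(b) |A ∖ B| = 4: fails.
(c) A ∩ B ≠ ∅ (|A ∩ B| ≥ 1): holds.

(c)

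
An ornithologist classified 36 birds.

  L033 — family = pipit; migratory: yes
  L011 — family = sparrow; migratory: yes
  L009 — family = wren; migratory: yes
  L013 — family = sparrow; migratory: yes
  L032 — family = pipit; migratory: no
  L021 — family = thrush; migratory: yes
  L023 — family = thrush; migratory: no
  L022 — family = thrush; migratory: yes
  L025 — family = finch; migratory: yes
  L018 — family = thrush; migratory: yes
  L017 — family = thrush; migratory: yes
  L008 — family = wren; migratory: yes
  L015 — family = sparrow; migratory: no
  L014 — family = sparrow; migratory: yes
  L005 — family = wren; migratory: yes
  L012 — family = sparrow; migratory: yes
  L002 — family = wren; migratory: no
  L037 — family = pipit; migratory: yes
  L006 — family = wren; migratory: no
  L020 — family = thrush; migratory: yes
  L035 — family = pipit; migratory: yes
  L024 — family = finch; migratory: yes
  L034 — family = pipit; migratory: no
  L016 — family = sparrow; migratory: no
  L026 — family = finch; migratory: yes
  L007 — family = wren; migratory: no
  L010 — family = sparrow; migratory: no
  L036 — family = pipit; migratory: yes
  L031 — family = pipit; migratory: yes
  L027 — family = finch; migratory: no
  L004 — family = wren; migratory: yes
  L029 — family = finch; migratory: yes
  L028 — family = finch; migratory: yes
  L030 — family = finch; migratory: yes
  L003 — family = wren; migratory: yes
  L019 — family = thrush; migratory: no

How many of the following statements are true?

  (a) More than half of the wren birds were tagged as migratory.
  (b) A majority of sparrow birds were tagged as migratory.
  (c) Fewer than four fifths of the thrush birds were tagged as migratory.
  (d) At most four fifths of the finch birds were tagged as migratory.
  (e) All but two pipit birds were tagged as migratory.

4

(a) wren: |A| = 8, |A ∩ B| = 5; needs |A ∩ B| > |A ∖ B| — true.
(b) sparrow: |A| = 7, |A ∩ B| = 4; needs |A ∩ B| > |A ∖ B| — true.
(c) thrush: |A| = 7, |A ∩ B| = 5; needs |A ∩ B| / |A| < 4/5 — true.
(d) finch: |A| = 7, |A ∩ B| = 6; needs |A ∩ B| / |A| ≤ 4/5 — false.
(e) pipit: |A| = 7, |A ∩ B| = 5; needs |A ∖ B| = 2 — true.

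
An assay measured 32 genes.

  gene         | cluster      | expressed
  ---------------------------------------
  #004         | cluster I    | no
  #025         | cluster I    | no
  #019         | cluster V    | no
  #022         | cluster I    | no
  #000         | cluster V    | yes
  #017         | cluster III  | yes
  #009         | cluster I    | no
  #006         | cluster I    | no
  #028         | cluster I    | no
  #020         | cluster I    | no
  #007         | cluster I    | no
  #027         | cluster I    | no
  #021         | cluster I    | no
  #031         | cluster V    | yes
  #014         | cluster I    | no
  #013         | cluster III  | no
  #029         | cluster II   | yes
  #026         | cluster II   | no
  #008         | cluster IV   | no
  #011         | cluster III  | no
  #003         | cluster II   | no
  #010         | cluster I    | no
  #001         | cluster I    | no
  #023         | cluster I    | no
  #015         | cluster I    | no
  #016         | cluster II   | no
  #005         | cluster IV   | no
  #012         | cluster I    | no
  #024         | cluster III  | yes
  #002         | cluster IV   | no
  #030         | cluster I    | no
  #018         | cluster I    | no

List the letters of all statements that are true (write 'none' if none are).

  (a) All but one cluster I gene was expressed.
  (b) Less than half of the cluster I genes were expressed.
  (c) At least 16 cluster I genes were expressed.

|A| = 18, |A ∩ B| = 0, |A ∖ B| = 18.
(a) |A ∖ B| = 1: fails.
(b) |A ∩ B| < |A ∖ B|: holds.
(c) |A ∩ B| ≥ 16: fails.

(b)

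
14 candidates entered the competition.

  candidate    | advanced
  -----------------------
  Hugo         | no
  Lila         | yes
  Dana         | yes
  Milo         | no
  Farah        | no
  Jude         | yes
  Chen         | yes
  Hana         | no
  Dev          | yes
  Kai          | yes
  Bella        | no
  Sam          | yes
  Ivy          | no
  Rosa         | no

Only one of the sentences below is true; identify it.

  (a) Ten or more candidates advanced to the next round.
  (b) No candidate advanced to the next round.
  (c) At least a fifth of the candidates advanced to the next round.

|A| = 14, |A ∩ B| = 7, |A ∖ B| = 7.
(a) requires |A ∩ B| ≥ 10: false.
(b) requires A ∩ B = ∅ (|A ∩ B| = 0): false.
(c) requires |A ∩ B| / |A| ≥ 1/5: true.

(c)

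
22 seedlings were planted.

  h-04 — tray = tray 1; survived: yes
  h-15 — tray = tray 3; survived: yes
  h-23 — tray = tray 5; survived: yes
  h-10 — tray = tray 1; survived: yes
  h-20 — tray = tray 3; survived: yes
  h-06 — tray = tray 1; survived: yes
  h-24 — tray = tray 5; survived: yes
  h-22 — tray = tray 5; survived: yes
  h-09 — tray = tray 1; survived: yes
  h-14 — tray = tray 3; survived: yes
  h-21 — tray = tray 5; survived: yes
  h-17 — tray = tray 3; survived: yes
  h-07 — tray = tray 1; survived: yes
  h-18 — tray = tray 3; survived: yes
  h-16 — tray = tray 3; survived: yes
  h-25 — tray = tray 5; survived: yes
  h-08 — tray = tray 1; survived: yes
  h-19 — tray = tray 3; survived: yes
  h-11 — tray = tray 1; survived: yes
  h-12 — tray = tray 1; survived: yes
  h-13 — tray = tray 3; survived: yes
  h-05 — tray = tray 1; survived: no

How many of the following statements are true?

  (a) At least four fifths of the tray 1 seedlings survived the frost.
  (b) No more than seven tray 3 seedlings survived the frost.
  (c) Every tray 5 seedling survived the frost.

(a) tray 1: |A| = 9, |A ∩ B| = 8; needs |A ∩ B| / |A| ≥ 4/5 — true.
(b) tray 3: |A| = 8, |A ∩ B| = 8; needs |A ∩ B| ≤ 7 — false.
(c) tray 5: |A| = 5, |A ∩ B| = 5; needs A ⊆ B, i.e. every element of A is in B (|A ∖ B| = 0) — true.

2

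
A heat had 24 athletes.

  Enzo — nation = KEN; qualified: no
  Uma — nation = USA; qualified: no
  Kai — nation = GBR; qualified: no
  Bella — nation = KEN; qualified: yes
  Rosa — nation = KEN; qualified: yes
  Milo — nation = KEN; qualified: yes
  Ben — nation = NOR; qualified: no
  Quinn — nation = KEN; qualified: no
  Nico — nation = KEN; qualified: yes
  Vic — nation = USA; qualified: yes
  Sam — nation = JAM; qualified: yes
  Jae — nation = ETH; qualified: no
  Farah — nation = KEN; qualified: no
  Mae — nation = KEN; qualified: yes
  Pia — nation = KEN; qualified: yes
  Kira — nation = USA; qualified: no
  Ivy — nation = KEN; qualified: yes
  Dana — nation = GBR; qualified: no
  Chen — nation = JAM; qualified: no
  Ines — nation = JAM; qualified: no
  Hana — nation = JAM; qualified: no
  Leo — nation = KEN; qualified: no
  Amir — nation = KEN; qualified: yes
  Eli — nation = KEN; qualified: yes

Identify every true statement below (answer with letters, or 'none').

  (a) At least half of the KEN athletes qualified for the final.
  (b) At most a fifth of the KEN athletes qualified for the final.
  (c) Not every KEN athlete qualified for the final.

(a), (c)

|A| = 13, |A ∩ B| = 9, |A ∖ B| = 4.
(a) |A ∩ B| ≥ |A ∖ B|: holds.
(b) |A ∩ B| / |A| ≤ 1/5: fails.
(c) A ⊄ B (|A ∖ B| ≥ 1): holds.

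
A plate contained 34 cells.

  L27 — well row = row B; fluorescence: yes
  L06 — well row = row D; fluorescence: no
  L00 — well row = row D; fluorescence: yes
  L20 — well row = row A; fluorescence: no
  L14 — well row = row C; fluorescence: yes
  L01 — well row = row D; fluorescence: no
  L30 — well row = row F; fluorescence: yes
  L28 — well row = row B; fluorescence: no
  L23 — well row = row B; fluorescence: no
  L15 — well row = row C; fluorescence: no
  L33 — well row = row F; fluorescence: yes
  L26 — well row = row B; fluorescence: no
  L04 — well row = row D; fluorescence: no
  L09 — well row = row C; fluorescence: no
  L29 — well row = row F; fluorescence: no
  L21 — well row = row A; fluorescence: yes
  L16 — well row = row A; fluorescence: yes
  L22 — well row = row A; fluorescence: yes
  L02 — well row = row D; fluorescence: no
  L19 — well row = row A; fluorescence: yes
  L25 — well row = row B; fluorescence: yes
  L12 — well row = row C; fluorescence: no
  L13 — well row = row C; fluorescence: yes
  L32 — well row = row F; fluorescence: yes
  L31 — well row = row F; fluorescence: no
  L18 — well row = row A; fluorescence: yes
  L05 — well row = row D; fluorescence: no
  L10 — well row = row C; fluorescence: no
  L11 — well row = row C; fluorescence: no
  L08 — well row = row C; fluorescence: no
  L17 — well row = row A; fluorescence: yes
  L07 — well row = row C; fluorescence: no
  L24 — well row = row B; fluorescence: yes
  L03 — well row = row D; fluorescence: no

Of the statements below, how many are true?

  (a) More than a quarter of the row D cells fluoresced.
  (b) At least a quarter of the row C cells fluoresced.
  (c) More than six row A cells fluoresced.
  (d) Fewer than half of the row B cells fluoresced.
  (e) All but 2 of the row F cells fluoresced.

(a) row D: |A| = 7, |A ∩ B| = 1; needs |A ∩ B| / |A| > 1/4 — false.
(b) row C: |A| = 9, |A ∩ B| = 2; needs |A ∩ B| / |A| ≥ 1/4 — false.
(c) row A: |A| = 7, |A ∩ B| = 6; needs |A ∩ B| > 6 — false.
(d) row B: |A| = 6, |A ∩ B| = 3; needs |A ∩ B| < |A ∖ B| — false.
(e) row F: |A| = 5, |A ∩ B| = 3; needs |A ∖ B| = 2 — true.

1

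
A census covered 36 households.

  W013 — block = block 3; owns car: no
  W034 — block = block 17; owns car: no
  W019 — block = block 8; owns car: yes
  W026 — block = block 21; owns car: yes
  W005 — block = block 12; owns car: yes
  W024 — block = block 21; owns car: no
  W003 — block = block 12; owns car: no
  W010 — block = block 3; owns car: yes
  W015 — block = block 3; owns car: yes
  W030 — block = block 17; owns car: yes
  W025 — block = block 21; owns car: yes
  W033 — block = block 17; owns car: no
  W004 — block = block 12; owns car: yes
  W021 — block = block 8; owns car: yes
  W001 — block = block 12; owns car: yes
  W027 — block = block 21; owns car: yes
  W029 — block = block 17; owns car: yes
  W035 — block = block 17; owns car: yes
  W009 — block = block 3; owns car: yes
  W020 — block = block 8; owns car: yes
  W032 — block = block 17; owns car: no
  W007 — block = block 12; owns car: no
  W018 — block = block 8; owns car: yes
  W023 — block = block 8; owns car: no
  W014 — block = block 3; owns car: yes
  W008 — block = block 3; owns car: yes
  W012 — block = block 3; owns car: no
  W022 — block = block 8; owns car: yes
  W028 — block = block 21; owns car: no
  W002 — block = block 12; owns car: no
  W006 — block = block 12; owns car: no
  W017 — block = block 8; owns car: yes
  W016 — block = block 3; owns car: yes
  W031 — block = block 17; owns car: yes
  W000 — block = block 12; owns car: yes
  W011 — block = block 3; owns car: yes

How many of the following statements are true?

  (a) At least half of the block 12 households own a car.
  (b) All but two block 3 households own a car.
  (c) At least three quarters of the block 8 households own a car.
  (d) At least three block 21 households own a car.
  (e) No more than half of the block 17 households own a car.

4

(a) block 12: |A| = 8, |A ∩ B| = 4; needs |A ∩ B| ≥ |A ∖ B| — true.
(b) block 3: |A| = 9, |A ∩ B| = 7; needs |A ∖ B| = 2 — true.
(c) block 8: |A| = 7, |A ∩ B| = 6; needs |A ∩ B| / |A| ≥ 3/4 — true.
(d) block 21: |A| = 5, |A ∩ B| = 3; needs |A ∩ B| ≥ 3 — true.
(e) block 17: |A| = 7, |A ∩ B| = 4; needs |A ∩ B| ≤ |A ∖ B| — false.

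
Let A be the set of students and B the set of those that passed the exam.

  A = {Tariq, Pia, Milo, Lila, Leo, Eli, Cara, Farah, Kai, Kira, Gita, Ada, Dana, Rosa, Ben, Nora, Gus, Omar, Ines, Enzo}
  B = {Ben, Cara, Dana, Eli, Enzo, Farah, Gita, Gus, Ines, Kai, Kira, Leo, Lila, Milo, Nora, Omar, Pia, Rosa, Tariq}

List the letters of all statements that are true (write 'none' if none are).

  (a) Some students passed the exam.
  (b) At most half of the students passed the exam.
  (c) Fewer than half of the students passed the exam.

(a)

|A| = 20, |A ∩ B| = 19, |A ∖ B| = 1.
(a) A ∩ B ≠ ∅ (|A ∩ B| ≥ 1): holds.
(b) |A ∩ B| ≤ |A ∖ B|: fails.
(c) |A ∩ B| < |A ∖ B|: fails.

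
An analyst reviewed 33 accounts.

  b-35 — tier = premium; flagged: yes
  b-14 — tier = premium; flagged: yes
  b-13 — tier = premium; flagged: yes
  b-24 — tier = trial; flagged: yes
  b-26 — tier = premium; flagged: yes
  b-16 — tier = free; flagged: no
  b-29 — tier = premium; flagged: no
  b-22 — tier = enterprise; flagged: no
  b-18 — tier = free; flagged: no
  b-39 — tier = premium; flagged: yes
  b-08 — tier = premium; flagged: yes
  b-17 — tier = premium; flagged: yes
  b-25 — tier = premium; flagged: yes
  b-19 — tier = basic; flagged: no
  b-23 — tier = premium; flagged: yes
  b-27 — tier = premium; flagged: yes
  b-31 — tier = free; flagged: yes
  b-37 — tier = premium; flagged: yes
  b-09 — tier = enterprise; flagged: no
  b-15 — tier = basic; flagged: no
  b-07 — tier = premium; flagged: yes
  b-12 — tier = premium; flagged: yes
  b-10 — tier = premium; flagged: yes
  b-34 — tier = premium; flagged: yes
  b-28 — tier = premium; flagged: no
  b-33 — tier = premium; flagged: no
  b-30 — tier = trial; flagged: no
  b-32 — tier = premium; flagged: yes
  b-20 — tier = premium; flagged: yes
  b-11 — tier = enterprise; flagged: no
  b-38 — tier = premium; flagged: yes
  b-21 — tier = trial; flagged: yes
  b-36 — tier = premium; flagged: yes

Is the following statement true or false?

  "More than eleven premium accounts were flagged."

True

'More than eleven premium accounts were flagged' holds iff |A ∩ B| > 11.
|A| = 22, |A ∩ B| = 19, |A ∖ B| = 3.
|A ∩ B| = 19, so the statement is true.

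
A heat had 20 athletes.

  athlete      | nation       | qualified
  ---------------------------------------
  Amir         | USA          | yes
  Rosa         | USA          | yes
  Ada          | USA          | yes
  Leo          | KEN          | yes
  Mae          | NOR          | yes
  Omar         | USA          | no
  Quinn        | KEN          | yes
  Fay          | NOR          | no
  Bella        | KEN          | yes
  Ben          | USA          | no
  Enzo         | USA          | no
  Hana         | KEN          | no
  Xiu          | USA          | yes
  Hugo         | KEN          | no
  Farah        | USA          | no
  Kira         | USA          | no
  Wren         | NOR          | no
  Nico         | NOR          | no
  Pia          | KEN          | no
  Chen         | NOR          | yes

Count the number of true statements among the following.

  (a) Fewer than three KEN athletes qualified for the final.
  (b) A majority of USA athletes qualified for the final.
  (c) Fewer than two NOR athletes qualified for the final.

(a) KEN: |A| = 6, |A ∩ B| = 3; needs |A ∩ B| < 3 — false.
(b) USA: |A| = 9, |A ∩ B| = 4; needs |A ∩ B| > |A ∖ B| — false.
(c) NOR: |A| = 5, |A ∩ B| = 2; needs |A ∩ B| < 2 — false.

0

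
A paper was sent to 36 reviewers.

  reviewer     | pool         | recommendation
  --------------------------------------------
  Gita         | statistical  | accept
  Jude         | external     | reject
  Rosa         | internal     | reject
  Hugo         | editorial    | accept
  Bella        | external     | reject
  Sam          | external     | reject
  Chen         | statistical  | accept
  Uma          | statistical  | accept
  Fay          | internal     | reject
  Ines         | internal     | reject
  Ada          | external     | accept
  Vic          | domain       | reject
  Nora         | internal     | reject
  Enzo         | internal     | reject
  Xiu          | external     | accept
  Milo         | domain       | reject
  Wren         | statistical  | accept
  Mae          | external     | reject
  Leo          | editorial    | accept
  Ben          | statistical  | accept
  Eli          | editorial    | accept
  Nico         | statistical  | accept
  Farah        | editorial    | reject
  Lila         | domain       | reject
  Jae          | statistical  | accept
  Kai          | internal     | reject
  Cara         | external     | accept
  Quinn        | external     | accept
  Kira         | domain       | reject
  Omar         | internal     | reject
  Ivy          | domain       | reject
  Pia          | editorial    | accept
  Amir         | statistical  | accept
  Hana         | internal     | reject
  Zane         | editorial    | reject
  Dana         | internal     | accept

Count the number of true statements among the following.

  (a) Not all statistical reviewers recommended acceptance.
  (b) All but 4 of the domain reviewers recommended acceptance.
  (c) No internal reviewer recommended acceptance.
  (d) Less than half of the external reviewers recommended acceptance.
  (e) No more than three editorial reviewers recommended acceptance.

(a) statistical: |A| = 8, |A ∩ B| = 8; needs A ⊄ B (|A ∖ B| ≥ 1) — false.
(b) domain: |A| = 5, |A ∩ B| = 0; needs |A ∖ B| = 4 — false.
(c) internal: |A| = 9, |A ∩ B| = 1; needs A ∩ B = ∅ (|A ∩ B| = 0) — false.
(d) external: |A| = 8, |A ∩ B| = 4; needs |A ∩ B| < |A ∖ B| — false.
(e) editorial: |A| = 6, |A ∩ B| = 4; needs |A ∩ B| ≤ 3 — false.

0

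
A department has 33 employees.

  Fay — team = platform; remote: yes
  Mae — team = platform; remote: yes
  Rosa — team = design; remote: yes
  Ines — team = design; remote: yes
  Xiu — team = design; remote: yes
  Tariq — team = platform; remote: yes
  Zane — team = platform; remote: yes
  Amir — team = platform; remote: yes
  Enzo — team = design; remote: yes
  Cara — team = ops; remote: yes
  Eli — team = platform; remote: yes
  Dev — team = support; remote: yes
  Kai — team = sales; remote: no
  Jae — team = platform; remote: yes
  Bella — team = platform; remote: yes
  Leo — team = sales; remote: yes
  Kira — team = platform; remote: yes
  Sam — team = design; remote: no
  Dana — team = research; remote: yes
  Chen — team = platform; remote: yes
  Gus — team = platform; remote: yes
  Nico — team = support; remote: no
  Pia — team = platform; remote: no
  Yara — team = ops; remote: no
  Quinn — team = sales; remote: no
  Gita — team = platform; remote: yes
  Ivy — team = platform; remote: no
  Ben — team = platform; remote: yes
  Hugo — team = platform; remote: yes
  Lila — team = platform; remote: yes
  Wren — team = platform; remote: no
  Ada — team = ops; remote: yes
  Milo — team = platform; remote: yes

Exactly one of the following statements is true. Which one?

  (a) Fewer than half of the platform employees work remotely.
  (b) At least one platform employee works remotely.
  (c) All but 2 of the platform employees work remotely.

(b)

|A| = 19, |A ∩ B| = 16, |A ∖ B| = 3.
(a) requires |A ∩ B| < |A ∖ B|: false.
(b) requires A ∩ B ≠ ∅ (|A ∩ B| ≥ 1): true.
(c) requires |A ∖ B| = 2: false.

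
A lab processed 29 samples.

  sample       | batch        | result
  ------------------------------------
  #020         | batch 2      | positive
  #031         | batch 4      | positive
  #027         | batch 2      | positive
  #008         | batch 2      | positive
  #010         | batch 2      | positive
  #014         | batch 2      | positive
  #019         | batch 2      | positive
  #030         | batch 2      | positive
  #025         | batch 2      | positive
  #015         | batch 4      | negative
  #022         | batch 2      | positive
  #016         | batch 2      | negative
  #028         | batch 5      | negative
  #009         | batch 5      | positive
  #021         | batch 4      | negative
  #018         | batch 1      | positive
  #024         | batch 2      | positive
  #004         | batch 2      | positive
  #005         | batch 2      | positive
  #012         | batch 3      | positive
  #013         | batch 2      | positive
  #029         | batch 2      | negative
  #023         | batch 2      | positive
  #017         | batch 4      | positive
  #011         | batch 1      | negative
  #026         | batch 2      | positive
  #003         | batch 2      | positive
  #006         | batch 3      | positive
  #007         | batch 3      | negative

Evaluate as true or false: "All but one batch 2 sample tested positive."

False

The determiner here denotes the relation: |A ∖ B| = 1.
|A| = 18, |A ∩ B| = 16, |A ∖ B| = 2.
|A ∖ B| = 2, so the statement is false.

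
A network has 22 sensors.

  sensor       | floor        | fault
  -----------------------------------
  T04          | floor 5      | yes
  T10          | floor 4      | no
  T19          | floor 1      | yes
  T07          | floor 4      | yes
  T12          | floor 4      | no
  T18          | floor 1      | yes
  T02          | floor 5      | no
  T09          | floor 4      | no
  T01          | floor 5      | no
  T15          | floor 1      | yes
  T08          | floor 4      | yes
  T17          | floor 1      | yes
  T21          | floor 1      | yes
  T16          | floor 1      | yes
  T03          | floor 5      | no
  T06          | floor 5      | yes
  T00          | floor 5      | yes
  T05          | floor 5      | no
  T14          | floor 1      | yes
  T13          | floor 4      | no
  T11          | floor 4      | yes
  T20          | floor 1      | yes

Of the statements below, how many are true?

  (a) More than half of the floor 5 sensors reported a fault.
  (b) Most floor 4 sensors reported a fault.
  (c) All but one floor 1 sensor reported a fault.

(a) floor 5: |A| = 7, |A ∩ B| = 3; needs |A ∩ B| > |A ∖ B| — false.
(b) floor 4: |A| = 7, |A ∩ B| = 3; needs |A ∩ B| > |A ∖ B| — false.
(c) floor 1: |A| = 8, |A ∩ B| = 8; needs |A ∖ B| = 1 — false.

0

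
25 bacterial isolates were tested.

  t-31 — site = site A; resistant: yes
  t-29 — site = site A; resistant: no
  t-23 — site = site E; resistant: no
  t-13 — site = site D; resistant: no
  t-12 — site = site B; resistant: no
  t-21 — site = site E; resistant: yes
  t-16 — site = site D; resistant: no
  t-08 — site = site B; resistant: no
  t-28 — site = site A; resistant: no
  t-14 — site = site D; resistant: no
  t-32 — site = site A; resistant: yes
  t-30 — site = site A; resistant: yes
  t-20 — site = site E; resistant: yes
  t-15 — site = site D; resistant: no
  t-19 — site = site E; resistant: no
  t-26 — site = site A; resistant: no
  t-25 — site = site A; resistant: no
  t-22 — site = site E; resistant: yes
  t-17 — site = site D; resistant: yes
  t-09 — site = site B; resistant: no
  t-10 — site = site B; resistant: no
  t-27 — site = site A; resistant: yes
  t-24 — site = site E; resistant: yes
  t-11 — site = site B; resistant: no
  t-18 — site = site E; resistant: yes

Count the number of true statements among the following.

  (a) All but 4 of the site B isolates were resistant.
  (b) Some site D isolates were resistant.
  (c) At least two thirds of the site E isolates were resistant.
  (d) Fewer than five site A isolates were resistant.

3

(a) site B: |A| = 5, |A ∩ B| = 0; needs |A ∖ B| = 4 — false.
(b) site D: |A| = 5, |A ∩ B| = 1; needs A ∩ B ≠ ∅ (|A ∩ B| ≥ 1) — true.
(c) site E: |A| = 7, |A ∩ B| = 5; needs |A ∩ B| / |A| ≥ 2/3 — true.
(d) site A: |A| = 8, |A ∩ B| = 4; needs |A ∩ B| < 5 — true.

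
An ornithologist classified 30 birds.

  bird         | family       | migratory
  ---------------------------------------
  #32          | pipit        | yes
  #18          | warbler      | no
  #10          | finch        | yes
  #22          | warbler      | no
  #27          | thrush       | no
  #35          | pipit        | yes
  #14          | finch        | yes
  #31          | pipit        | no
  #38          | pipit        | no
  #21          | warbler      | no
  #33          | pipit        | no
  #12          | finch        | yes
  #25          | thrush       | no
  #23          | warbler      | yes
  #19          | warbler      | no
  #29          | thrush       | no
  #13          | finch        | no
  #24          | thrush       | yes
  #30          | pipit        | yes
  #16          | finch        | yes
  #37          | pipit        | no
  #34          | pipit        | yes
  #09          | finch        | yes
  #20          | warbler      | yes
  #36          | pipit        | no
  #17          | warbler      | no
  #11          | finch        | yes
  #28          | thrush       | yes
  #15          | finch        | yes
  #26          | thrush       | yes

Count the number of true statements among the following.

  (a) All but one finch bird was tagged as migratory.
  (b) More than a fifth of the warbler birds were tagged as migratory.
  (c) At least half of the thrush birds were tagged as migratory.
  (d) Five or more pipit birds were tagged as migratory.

3

(a) finch: |A| = 8, |A ∩ B| = 7; needs |A ∖ B| = 1 — true.
(b) warbler: |A| = 7, |A ∩ B| = 2; needs |A ∩ B| / |A| > 1/5 — true.
(c) thrush: |A| = 6, |A ∩ B| = 3; needs |A ∩ B| ≥ |A ∖ B| — true.
(d) pipit: |A| = 9, |A ∩ B| = 4; needs |A ∩ B| ≥ 5 — false.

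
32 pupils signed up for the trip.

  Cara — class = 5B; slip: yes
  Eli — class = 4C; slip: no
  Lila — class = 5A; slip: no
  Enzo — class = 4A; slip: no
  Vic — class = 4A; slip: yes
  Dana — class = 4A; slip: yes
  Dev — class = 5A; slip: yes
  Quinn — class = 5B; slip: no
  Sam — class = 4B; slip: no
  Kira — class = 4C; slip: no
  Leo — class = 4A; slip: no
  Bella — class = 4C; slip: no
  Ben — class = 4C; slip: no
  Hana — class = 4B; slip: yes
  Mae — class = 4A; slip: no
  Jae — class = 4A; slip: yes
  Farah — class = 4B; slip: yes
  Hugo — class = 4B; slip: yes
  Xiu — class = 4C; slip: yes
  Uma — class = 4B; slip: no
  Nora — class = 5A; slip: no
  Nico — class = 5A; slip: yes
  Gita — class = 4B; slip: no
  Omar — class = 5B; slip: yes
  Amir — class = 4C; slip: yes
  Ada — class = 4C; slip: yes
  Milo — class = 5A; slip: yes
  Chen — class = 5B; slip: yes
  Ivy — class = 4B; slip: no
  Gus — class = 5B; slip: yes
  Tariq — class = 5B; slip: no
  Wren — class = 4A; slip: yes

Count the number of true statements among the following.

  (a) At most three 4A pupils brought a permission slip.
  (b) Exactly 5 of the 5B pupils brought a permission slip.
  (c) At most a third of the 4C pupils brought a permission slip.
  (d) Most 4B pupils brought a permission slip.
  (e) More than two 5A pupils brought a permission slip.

1

(a) 4A: |A| = 7, |A ∩ B| = 4; needs |A ∩ B| ≤ 3 — false.
(b) 5B: |A| = 6, |A ∩ B| = 4; needs |A ∩ B| = 5 — false.
(c) 4C: |A| = 7, |A ∩ B| = 3; needs |A ∩ B| / |A| ≤ 1/3 — false.
(d) 4B: |A| = 7, |A ∩ B| = 3; needs |A ∩ B| > |A ∖ B| — false.
(e) 5A: |A| = 5, |A ∩ B| = 3; needs |A ∩ B| > 2 — true.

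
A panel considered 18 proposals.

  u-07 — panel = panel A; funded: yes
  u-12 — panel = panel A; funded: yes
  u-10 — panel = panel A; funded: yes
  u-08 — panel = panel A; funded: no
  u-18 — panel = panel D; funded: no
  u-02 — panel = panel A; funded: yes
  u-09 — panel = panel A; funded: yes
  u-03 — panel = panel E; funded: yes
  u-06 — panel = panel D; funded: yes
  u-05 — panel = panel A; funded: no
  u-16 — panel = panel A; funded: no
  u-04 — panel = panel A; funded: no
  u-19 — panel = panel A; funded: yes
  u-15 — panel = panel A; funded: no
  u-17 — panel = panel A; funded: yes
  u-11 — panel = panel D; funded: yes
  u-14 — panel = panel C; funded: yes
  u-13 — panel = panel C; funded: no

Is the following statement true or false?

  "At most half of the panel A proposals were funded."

The determiner here denotes the relation: |A ∩ B| ≤ |A ∖ B|.
A (the restrictor) = {u-07, u-12, u-10, u-08, u-02, u-09, u-05, u-16, u-04, u-19, u-15, u-17}, |A| = 12.
A ∩ B = {u-07, u-12, u-10, u-02, u-09, u-19, u-17}, so |A ∩ B| = 7.
A ∖ B = {u-08, u-05, u-16, u-04, u-15}, so |A ∖ B| = 5.
7 > 5, so the statement is false.

False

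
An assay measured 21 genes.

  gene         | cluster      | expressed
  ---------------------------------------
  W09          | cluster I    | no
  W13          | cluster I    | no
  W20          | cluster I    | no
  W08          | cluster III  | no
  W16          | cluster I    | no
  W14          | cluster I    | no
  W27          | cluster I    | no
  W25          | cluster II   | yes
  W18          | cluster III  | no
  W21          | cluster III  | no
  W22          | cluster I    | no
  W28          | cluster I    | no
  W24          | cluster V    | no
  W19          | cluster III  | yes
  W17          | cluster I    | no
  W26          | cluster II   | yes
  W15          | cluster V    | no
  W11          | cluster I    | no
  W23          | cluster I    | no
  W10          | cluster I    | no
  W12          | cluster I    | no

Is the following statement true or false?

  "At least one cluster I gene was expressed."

Truth condition: A ∩ B ≠ ∅ (|A ∩ B| ≥ 1).
A (the restrictor) = {W09, W13, W20, W16, W14, W27, W22, W28, W17, W11, W23, W10, W12}, |A| = 13.
A ∩ B = {}, so |A ∩ B| = 0.
So the statement is false.

False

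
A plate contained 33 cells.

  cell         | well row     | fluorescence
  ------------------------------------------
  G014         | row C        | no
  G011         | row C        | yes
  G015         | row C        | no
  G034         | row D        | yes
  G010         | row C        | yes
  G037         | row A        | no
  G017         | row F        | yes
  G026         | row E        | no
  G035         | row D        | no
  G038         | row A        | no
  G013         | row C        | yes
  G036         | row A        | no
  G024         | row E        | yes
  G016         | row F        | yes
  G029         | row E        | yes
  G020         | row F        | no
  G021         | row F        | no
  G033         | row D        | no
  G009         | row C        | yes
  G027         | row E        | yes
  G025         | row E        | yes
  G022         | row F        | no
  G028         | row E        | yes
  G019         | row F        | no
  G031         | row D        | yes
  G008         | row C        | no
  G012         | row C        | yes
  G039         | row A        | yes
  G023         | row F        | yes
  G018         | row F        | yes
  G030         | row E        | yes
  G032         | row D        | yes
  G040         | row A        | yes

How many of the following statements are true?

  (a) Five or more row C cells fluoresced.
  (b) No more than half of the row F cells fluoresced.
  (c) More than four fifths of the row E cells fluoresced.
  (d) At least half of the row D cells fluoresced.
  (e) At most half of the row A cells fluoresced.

(a) row C: |A| = 8, |A ∩ B| = 5; needs |A ∩ B| ≥ 5 — true.
(b) row F: |A| = 8, |A ∩ B| = 4; needs |A ∩ B| ≤ |A ∖ B| — true.
(c) row E: |A| = 7, |A ∩ B| = 6; needs |A ∩ B| / |A| > 4/5 — true.
(d) row D: |A| = 5, |A ∩ B| = 3; needs |A ∩ B| ≥ |A ∖ B| — true.
(e) row A: |A| = 5, |A ∩ B| = 2; needs |A ∩ B| ≤ |A ∖ B| — true.

5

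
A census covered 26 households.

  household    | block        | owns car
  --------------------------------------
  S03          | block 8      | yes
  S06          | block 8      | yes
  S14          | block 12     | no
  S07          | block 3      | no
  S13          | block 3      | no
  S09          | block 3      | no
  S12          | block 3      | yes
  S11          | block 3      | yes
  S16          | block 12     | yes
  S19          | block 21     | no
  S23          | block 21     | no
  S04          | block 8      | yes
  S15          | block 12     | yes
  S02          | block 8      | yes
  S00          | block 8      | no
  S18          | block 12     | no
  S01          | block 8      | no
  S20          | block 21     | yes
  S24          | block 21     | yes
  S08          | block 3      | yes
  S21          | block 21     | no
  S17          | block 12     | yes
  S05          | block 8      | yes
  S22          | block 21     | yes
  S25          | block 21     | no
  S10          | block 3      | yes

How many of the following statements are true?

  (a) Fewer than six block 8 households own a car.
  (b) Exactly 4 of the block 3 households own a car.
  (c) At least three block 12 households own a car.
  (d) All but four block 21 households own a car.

(a) block 8: |A| = 7, |A ∩ B| = 5; needs |A ∩ B| < 6 — true.
(b) block 3: |A| = 7, |A ∩ B| = 4; needs |A ∩ B| = 4 — true.
(c) block 12: |A| = 5, |A ∩ B| = 3; needs |A ∩ B| ≥ 3 — true.
(d) block 21: |A| = 7, |A ∩ B| = 3; needs |A ∖ B| = 4 — true.

4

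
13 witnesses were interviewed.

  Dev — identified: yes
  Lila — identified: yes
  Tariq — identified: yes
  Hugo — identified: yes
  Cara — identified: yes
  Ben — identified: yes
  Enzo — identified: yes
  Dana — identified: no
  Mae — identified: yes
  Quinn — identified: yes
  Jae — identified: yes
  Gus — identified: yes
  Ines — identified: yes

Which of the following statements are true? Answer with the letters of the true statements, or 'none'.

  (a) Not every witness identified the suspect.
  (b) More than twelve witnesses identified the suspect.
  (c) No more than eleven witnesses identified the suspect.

|A| = 13, |A ∩ B| = 12, |A ∖ B| = 1.
(a) A ⊄ B (|A ∖ B| ≥ 1): holds.
(b) |A ∩ B| > 12: fails.
(c) |A ∩ B| ≤ 11: fails.

(a)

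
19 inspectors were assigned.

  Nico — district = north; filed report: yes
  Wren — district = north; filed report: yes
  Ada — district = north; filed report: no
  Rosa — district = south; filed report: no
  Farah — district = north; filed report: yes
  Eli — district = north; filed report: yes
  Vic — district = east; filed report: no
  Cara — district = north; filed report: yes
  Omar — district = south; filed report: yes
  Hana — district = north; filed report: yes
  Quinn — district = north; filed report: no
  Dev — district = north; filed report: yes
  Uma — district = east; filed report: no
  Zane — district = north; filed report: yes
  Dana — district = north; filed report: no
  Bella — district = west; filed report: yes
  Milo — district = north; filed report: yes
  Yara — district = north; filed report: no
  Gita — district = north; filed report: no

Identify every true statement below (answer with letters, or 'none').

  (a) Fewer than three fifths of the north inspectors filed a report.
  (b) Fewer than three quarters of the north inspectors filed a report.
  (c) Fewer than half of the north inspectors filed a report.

(b)

|A| = 14, |A ∩ B| = 9, |A ∖ B| = 5.
(a) |A ∩ B| / |A| < 3/5: fails.
(b) |A ∩ B| / |A| < 3/4: holds.
(c) |A ∩ B| < |A ∖ B|: fails.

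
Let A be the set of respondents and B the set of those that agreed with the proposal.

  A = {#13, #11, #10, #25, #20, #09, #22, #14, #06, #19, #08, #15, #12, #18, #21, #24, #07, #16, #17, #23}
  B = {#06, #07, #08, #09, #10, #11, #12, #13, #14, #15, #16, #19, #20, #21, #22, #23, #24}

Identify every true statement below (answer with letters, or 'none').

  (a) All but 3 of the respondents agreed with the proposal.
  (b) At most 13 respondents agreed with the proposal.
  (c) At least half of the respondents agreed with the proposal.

(a), (c)

|A| = 20, |A ∩ B| = 17, |A ∖ B| = 3.
(a) |A ∖ B| = 3: holds.
(b) |A ∩ B| ≤ 13: fails.
(c) |A ∩ B| ≥ |A ∖ B|: holds.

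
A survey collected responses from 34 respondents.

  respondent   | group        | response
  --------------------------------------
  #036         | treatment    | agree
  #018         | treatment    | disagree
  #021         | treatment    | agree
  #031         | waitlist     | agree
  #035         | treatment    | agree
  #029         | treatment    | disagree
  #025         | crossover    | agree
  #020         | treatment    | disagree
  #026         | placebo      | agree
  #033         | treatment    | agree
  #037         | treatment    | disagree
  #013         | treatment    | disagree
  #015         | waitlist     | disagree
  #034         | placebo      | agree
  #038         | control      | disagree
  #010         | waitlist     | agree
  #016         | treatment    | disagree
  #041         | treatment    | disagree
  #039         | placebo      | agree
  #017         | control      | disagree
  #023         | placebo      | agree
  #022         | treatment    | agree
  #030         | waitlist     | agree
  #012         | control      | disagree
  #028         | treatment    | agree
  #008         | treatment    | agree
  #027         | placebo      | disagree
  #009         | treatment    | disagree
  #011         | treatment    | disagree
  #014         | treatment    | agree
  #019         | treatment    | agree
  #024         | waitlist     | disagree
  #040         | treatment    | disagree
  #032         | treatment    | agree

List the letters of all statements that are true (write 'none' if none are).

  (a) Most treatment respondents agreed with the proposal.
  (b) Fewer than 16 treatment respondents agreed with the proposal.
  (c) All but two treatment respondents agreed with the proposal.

(b)

|A| = 20, |A ∩ B| = 10, |A ∖ B| = 10.
(a) |A ∩ B| > |A ∖ B|: fails.
(b) |A ∩ B| < 16: holds.
(c) |A ∖ B| = 2: fails.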